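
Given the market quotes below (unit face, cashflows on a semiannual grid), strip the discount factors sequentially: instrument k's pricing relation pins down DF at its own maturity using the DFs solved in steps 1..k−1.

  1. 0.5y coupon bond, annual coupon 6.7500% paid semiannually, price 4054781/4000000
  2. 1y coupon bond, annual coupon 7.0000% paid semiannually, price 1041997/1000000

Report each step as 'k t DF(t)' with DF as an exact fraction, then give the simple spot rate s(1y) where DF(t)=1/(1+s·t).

1 1/2 4903/5000
2 1 1217/1250
s(1y) = (1/(1217/1250) − 1)/(1) = 33/1217 ≈ 2.7116%

step 1 [0.5y] bond c/2=27/800: DF=(4054781/4000000 − 27/800·(0))/(1+27/800) = 4903/5000 ≈ 0.980600
step 2 [1y] bond c/2=7/200: DF=(1041997/1000000 − 7/200·(0.980600))/(1+7/200) = 1217/1250 ≈ 0.973600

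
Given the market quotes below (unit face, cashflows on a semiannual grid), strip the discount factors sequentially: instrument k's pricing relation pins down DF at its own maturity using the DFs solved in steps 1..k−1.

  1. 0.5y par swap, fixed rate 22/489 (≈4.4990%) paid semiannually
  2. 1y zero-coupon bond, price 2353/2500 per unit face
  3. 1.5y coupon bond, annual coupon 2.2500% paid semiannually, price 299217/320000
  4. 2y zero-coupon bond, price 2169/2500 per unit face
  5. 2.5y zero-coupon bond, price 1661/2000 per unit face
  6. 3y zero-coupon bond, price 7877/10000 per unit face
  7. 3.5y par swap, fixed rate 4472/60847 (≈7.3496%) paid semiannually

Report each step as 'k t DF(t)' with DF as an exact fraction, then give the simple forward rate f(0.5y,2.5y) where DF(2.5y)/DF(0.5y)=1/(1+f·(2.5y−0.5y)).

1 1/2 489/500
2 1 2353/2500
3 3/2 9033/10000
4 2 2169/2500
5 5/2 1661/2000
6 3 7877/10000
7 7/2 1941/2500
f(0.5y,2.5y) = ((489/500)/(1661/2000) − 1)/(2) = 295/3322 ≈ 8.8802%

step 1 [0.5y] swap r/2=11/489: DF=(1 − 11/489·(0))/(1+11/489) = 489/500 ≈ 0.978000
step 2 [1y] zero: DF = P = 2353/2500 ≈ 0.941200
step 3 [1.5y] bond c/2=9/800: DF=(299217/320000 − 9/800·(0.978000+0.941200))/(1+9/800) = 9033/10000 ≈ 0.903300
step 4 [2y] zero: DF = P = 2169/2500 ≈ 0.867600
step 5 [2.5y] zero: DF = P = 1661/2000 ≈ 0.830500
step 6 [3y] zero: DF = P = 7877/10000 ≈ 0.787700
step 7 [3.5y] swap r/2=2236/60847: DF=(1 − 2236/60847·(0.978000+0.941200+0.903300+0.867600+0.830500+0.787700))/(1+2236/60847) = 1941/2500 ≈ 0.776400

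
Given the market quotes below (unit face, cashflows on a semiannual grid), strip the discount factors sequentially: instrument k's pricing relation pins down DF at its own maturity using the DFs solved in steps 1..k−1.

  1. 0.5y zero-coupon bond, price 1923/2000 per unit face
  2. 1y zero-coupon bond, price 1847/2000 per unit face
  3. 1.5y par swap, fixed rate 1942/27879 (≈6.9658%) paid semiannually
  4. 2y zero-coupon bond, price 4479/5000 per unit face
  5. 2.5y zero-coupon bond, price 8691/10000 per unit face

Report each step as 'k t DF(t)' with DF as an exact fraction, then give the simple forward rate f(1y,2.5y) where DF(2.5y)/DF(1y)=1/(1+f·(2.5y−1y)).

1 1/2 1923/2000
2 1 1847/2000
3 3/2 9029/10000
4 2 4479/5000
5 5/2 8691/10000
f(1y,2.5y) = ((1847/2000)/(8691/10000) − 1)/(3/2) = 1088/26073 ≈ 4.1729%

step 1 [0.5y] zero: DF = P = 1923/2000 ≈ 0.961500
step 2 [1y] zero: DF = P = 1847/2000 ≈ 0.923500
step 3 [1.5y] swap r/2=971/27879: DF=(1 − 971/27879·(0.961500+0.923500))/(1+971/27879) = 9029/10000 ≈ 0.902900
step 4 [2y] zero: DF = P = 4479/5000 ≈ 0.895800
step 5 [2.5y] zero: DF = P = 8691/10000 ≈ 0.869100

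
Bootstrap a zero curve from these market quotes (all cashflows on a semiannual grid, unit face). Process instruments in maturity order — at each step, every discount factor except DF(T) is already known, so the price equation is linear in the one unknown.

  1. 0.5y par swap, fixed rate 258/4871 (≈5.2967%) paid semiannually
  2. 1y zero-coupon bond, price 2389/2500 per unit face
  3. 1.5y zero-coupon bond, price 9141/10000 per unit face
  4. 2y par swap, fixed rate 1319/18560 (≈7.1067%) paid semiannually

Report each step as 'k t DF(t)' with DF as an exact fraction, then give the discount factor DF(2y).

1 1/2 4871/5000
2 1 2389/2500
3 3/2 9141/10000
4 2 8681/10000
DF(2y) = 8681/10000 ≈ 0.868100

step 1 [0.5y] swap r/2=129/4871: DF=(1 − 129/4871·(0))/(1+129/4871) = 4871/5000 ≈ 0.974200
step 2 [1y] zero: DF = P = 2389/2500 ≈ 0.955600
step 3 [1.5y] zero: DF = P = 9141/10000 ≈ 0.914100
step 4 [2y] swap r/2=1319/37120: DF=(1 − 1319/37120·(0.974200+0.955600+0.914100))/(1+1319/37120) = 8681/10000 ≈ 0.868100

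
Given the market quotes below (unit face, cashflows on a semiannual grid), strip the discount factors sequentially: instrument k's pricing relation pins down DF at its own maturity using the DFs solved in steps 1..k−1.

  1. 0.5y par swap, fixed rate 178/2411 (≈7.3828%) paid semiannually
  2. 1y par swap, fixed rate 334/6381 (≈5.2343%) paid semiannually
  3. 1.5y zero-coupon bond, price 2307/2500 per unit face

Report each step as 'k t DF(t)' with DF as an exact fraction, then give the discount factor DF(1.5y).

step 1 [0.5y] swap r/2=89/2411: DF=(1 − 89/2411·(0))/(1+89/2411) = 2411/2500 ≈ 0.964400
step 2 [1y] swap r/2=167/6381: DF=(1 − 167/6381·(0.964400))/(1+167/6381) = 9499/10000 ≈ 0.949900
step 3 [1.5y] zero: DF = P = 2307/2500 ≈ 0.922800

1 1/2 2411/2500
2 1 9499/10000
3 3/2 2307/2500
DF(1.5y) = 2307/2500 ≈ 0.922800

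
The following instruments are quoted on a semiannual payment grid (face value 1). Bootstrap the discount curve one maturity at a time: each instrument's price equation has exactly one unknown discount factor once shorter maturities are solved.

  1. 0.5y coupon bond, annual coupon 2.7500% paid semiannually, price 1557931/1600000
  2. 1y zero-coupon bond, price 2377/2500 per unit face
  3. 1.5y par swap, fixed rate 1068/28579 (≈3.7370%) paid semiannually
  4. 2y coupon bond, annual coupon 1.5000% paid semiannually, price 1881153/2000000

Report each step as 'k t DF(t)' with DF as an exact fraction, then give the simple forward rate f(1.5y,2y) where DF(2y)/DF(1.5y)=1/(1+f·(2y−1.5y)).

1 1/2 1921/2000
2 1 2377/2500
3 3/2 4733/5000
4 2 9123/10000
f(1.5y,2y) = ((4733/5000)/(9123/10000) − 1)/(1/2) = 686/9123 ≈ 7.5195%

step 1 [0.5y] bond c/2=11/800: DF=(1557931/1600000 − 11/800·(0))/(1+11/800) = 1921/2000 ≈ 0.960500
step 2 [1y] zero: DF = P = 2377/2500 ≈ 0.950800
step 3 [1.5y] swap r/2=534/28579: DF=(1 − 534/28579·(0.960500+0.950800))/(1+534/28579) = 4733/5000 ≈ 0.946600
step 4 [2y] bond c/2=3/400: DF=(1881153/2000000 − 3/400·(0.960500+0.950800+0.946600))/(1+3/400) = 9123/10000 ≈ 0.912300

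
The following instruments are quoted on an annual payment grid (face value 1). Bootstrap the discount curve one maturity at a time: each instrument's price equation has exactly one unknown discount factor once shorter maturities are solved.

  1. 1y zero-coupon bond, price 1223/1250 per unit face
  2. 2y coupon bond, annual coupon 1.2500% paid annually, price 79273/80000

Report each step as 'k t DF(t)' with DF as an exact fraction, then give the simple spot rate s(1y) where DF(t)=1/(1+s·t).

1 1 1223/1250
2 2 4833/5000
s(1y) = (1/(1223/1250) − 1)/(1) = 27/1223 ≈ 2.2077%

step 1 [1y] zero: DF = P = 1223/1250 ≈ 0.978400
step 2 [2y] bond c/1=1/80: DF=(79273/80000 − 1/80·(0.978400))/(1+1/80) = 4833/5000 ≈ 0.966600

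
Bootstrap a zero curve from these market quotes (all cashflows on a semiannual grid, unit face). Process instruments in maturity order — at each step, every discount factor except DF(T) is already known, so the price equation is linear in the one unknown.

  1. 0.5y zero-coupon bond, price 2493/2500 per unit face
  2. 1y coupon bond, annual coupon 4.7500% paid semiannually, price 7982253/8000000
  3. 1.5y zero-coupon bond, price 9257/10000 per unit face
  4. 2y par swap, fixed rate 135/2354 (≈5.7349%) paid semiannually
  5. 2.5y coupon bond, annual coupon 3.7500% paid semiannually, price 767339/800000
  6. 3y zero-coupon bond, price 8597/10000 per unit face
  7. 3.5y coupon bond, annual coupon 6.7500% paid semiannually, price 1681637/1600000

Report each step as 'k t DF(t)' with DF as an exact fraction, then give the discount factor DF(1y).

step 1 [0.5y] zero: DF = P = 2493/2500 ≈ 0.997200
step 2 [1y] bond c/2=19/800: DF=(7982253/8000000 − 19/800·(0.997200))/(1+19/800) = 1903/2000 ≈ 0.951500
step 3 [1.5y] zero: DF = P = 9257/10000 ≈ 0.925700
step 4 [2y] swap r/2=135/4708: DF=(1 − 135/4708·(0.997200+0.951500+0.925700))/(1+135/4708) = 223/250 ≈ 0.892000
step 5 [2.5y] bond c/2=3/160: DF=(767339/800000 − 3/160·(0.997200+0.951500+0.925700+0.892000))/(1+3/160) = 4361/5000 ≈ 0.872200
step 6 [3y] zero: DF = P = 8597/10000 ≈ 0.859700
step 7 [3.5y] bond c/2=27/800: DF=(1681637/1600000 − 27/800·(0.997200+0.951500+0.925700+0.892000+0.872200+0.859700))/(1+27/800) = 2093/2500 ≈ 0.837200

1 1/2 2493/2500
2 1 1903/2000
3 3/2 9257/10000
4 2 223/250
5 5/2 4361/5000
6 3 8597/10000
7 7/2 2093/2500
DF(1y) = 1903/2000 ≈ 0.951500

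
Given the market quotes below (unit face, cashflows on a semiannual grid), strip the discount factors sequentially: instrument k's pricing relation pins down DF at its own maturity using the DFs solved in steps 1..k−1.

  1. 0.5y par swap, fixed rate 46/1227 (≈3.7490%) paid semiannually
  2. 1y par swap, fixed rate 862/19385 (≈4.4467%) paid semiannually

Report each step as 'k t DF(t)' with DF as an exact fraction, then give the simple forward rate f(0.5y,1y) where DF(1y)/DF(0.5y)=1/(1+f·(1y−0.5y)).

1 1/2 1227/1250
2 1 9569/10000
f(0.5y,1y) = ((1227/1250)/(9569/10000) − 1)/(1/2) = 494/9569 ≈ 5.1625%

step 1 [0.5y] swap r/2=23/1227: DF=(1 − 23/1227·(0))/(1+23/1227) = 1227/1250 ≈ 0.981600
step 2 [1y] swap r/2=431/19385: DF=(1 − 431/19385·(0.981600))/(1+431/19385) = 9569/10000 ≈ 0.956900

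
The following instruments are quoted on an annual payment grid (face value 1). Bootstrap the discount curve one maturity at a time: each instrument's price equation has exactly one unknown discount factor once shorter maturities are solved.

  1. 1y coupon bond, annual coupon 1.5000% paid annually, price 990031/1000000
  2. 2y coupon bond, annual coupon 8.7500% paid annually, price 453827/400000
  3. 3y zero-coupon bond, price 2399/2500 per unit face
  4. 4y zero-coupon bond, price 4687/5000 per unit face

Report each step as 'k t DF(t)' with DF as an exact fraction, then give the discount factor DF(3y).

1 1 4877/5000
2 2 603/625
3 3 2399/2500
4 4 4687/5000
DF(3y) = 2399/2500 ≈ 0.959600

step 1 [1y] bond c/1=3/200: DF=(990031/1000000 − 3/200·(0))/(1+3/200) = 4877/5000 ≈ 0.975400
step 2 [2y] bond c/1=7/80: DF=(453827/400000 − 7/80·(0.975400))/(1+7/80) = 603/625 ≈ 0.964800
step 3 [3y] zero: DF = P = 2399/2500 ≈ 0.959600
step 4 [4y] zero: DF = P = 4687/5000 ≈ 0.937400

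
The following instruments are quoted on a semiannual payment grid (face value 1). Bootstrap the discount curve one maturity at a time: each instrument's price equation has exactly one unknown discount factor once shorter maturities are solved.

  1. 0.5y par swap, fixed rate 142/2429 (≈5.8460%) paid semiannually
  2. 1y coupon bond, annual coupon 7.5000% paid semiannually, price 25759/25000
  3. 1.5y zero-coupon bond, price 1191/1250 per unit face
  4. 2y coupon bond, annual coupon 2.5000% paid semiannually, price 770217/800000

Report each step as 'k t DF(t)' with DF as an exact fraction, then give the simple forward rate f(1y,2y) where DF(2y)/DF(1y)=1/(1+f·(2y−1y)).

1 1/2 2429/2500
2 1 479/500
3 3/2 1191/1250
4 2 9153/10000
f(1y,2y) = ((479/500)/(9153/10000) − 1)/(1) = 427/9153 ≈ 4.6651%

step 1 [0.5y] swap r/2=71/2429: DF=(1 − 71/2429·(0))/(1+71/2429) = 2429/2500 ≈ 0.971600
step 2 [1y] bond c/2=3/80: DF=(25759/25000 − 3/80·(0.971600))/(1+3/80) = 479/500 ≈ 0.958000
step 3 [1.5y] zero: DF = P = 1191/1250 ≈ 0.952800
step 4 [2y] bond c/2=1/80: DF=(770217/800000 − 1/80·(0.971600+0.958000+0.952800))/(1+1/80) = 9153/10000 ≈ 0.915300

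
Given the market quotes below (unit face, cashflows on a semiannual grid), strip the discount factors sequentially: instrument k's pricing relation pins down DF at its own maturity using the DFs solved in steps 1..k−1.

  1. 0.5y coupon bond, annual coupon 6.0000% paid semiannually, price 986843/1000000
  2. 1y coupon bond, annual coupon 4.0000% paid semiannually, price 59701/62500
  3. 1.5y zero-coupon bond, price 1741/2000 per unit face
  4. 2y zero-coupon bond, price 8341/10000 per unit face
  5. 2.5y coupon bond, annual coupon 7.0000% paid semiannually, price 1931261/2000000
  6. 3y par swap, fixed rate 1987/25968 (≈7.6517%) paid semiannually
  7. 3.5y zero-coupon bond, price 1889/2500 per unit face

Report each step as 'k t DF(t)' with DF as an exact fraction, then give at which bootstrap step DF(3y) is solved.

step 1 [0.5y] bond c/2=3/100: DF=(986843/1000000 − 3/100·(0))/(1+3/100) = 9581/10000 ≈ 0.958100
step 2 [1y] bond c/2=1/50: DF=(59701/62500 − 1/50·(0.958100))/(1+1/50) = 9177/10000 ≈ 0.917700
step 3 [1.5y] zero: DF = P = 1741/2000 ≈ 0.870500
step 4 [2y] zero: DF = P = 8341/10000 ≈ 0.834100
step 5 [2.5y] bond c/2=7/200: DF=(1931261/2000000 − 7/200·(0.958100+0.917700+0.870500+0.834100))/(1+7/200) = 8119/10000 ≈ 0.811900
step 6 [3y] swap r/2=1987/51936: DF=(1 − 1987/51936·(0.958100+0.917700+0.870500+0.834100+0.811900))/(1+1987/51936) = 8013/10000 ≈ 0.801300
step 7 [3.5y] zero: DF = P = 1889/2500 ≈ 0.755600

1 1/2 9581/10000
2 1 9177/10000
3 3/2 1741/2000
4 2 8341/10000
5 5/2 8119/10000
6 3 8013/10000
7 7/2 1889/2500
DF(3y) is solved at step 6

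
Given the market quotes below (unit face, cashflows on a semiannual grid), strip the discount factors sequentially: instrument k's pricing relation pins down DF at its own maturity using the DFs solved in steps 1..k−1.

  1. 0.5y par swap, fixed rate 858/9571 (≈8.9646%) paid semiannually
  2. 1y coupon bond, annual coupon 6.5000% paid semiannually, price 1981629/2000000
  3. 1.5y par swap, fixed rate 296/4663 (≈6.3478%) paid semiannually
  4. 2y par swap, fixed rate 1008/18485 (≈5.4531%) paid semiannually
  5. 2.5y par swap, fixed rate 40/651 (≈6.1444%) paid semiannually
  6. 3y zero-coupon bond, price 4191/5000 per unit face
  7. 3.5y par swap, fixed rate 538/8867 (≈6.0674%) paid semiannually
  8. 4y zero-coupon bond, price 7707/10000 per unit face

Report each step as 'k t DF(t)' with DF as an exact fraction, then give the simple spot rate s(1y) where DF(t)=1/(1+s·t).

1 1/2 9571/10000
2 1 1859/2000
3 3/2 1139/1250
4 2 562/625
5 5/2 43/50
6 3 4191/5000
7 7/2 8117/10000
8 4 7707/10000
s(1y) = (1/(1859/2000) − 1)/(1) = 141/1859 ≈ 7.5847%

step 1 [0.5y] swap r/2=429/9571: DF=(1 − 429/9571·(0))/(1+429/9571) = 9571/10000 ≈ 0.957100
step 2 [1y] bond c/2=13/400: DF=(1981629/2000000 − 13/400·(0.957100))/(1+13/400) = 1859/2000 ≈ 0.929500
step 3 [1.5y] swap r/2=148/4663: DF=(1 − 148/4663·(0.957100+0.929500))/(1+148/4663) = 1139/1250 ≈ 0.911200
step 4 [2y] swap r/2=504/18485: DF=(1 − 504/18485·(0.957100+0.929500+0.911200))/(1+504/18485) = 562/625 ≈ 0.899200
step 5 [2.5y] swap r/2=20/651: DF=(1 − 20/651·(0.957100+0.929500+0.911200+0.899200))/(1+20/651) = 43/50 ≈ 0.860000
step 6 [3y] zero: DF = P = 4191/5000 ≈ 0.838200
step 7 [3.5y] swap r/2=269/8867: DF=(1 − 269/8867·(0.957100+0.929500+0.911200+0.899200+0.860000+0.838200))/(1+269/8867) = 8117/10000 ≈ 0.811700
step 8 [4y] zero: DF = P = 7707/10000 ≈ 0.770700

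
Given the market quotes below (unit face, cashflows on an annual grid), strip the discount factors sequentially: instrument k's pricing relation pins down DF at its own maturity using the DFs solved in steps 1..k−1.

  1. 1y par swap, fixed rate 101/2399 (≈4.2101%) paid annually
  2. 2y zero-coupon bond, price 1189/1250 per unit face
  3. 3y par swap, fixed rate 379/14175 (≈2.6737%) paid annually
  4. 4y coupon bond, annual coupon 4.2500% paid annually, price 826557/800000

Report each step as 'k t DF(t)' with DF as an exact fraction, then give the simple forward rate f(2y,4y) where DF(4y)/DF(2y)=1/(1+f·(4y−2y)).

1 1 2399/2500
2 2 1189/1250
3 3 4621/5000
4 4 1751/2000
f(2y,4y) = ((1189/1250)/(1751/2000) − 1)/(2) = 757/17510 ≈ 4.3232%

step 1 [1y] swap r/1=101/2399: DF=(1 − 101/2399·(0))/(1+101/2399) = 2399/2500 ≈ 0.959600
step 2 [2y] zero: DF = P = 1189/1250 ≈ 0.951200
step 3 [3y] swap r/1=379/14175: DF=(1 − 379/14175·(0.959600+0.951200))/(1+379/14175) = 4621/5000 ≈ 0.924200
step 4 [4y] bond c/1=17/400: DF=(826557/800000 − 17/400·(0.959600+0.951200+0.924200))/(1+17/400) = 1751/2000 ≈ 0.875500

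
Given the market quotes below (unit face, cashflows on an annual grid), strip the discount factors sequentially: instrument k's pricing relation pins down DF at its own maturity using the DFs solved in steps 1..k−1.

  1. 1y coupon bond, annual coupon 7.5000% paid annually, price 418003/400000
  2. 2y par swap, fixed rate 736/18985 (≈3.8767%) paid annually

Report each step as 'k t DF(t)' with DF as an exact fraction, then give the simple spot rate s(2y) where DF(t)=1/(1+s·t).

step 1 [1y] bond c/1=3/40: DF=(418003/400000 − 3/40·(0))/(1+3/40) = 9721/10000 ≈ 0.972100
step 2 [2y] swap r/1=736/18985: DF=(1 − 736/18985·(0.972100))/(1+736/18985) = 579/625 ≈ 0.926400

1 1 9721/10000
2 2 579/625
s(2y) = (1/(579/625) − 1)/(2) = 23/579 ≈ 3.9724%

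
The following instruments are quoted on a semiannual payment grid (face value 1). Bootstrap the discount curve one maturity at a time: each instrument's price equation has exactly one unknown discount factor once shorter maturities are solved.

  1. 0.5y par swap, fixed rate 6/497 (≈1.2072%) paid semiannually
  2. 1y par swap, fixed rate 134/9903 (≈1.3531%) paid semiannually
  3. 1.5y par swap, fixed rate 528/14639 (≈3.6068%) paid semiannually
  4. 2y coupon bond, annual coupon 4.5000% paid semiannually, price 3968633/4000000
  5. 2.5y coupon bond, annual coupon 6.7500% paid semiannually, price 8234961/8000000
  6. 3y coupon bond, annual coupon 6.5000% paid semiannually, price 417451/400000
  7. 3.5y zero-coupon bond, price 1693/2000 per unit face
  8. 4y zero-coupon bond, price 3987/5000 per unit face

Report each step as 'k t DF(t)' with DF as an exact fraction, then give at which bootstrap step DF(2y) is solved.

1 1/2 497/500
2 1 4933/5000
3 3/2 592/625
4 2 9059/10000
5 5/2 4353/5000
6 3 8627/10000
7 7/2 1693/2000
8 4 3987/5000
DF(2y) is solved at step 4

step 1 [0.5y] swap r/2=3/497: DF=(1 − 3/497·(0))/(1+3/497) = 497/500 ≈ 0.994000
step 2 [1y] swap r/2=67/9903: DF=(1 − 67/9903·(0.994000))/(1+67/9903) = 4933/5000 ≈ 0.986600
step 3 [1.5y] swap r/2=264/14639: DF=(1 − 264/14639·(0.994000+0.986600))/(1+264/14639) = 592/625 ≈ 0.947200
step 4 [2y] bond c/2=9/400: DF=(3968633/4000000 − 9/400·(0.994000+0.986600+0.947200))/(1+9/400) = 9059/10000 ≈ 0.905900
step 5 [2.5y] bond c/2=27/800: DF=(8234961/8000000 − 27/800·(0.994000+0.986600+0.947200+0.905900))/(1+27/800) = 4353/5000 ≈ 0.870600
step 6 [3y] bond c/2=13/400: DF=(417451/400000 − 13/400·(0.994000+0.986600+0.947200+0.905900+0.870600))/(1+13/400) = 8627/10000 ≈ 0.862700
step 7 [3.5y] zero: DF = P = 1693/2000 ≈ 0.846500
step 8 [4y] zero: DF = P = 3987/5000 ≈ 0.797400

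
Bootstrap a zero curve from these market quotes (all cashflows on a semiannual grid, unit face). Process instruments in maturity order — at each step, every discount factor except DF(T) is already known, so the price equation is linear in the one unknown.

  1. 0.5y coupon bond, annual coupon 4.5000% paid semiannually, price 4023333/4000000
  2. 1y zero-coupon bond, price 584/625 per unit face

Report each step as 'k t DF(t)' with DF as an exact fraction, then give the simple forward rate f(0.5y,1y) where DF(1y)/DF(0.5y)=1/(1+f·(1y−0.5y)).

step 1 [0.5y] bond c/2=9/400: DF=(4023333/4000000 − 9/400·(0))/(1+9/400) = 9837/10000 ≈ 0.983700
step 2 [1y] zero: DF = P = 584/625 ≈ 0.934400

1 1/2 9837/10000
2 1 584/625
f(0.5y,1y) = ((9837/10000)/(584/625) − 1)/(1/2) = 493/4672 ≈ 10.5522%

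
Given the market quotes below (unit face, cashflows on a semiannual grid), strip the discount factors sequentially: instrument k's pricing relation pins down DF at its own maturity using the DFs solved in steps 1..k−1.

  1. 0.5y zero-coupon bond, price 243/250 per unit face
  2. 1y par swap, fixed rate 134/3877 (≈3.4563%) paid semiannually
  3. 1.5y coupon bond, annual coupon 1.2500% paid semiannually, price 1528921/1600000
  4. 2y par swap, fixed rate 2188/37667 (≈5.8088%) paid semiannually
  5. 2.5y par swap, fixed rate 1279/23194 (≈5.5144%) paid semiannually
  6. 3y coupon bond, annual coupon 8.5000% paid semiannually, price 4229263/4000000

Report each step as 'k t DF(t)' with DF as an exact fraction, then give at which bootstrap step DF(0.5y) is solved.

step 1 [0.5y] zero: DF = P = 243/250 ≈ 0.972000
step 2 [1y] swap r/2=67/3877: DF=(1 − 67/3877·(0.972000))/(1+67/3877) = 1933/2000 ≈ 0.966500
step 3 [1.5y] bond c/2=1/160: DF=(1528921/1600000 − 1/160·(0.972000+0.966500))/(1+1/160) = 586/625 ≈ 0.937600
step 4 [2y] swap r/2=1094/37667: DF=(1 − 1094/37667·(0.972000+0.966500+0.937600))/(1+1094/37667) = 4453/5000 ≈ 0.890600
step 5 [2.5y] swap r/2=1279/46388: DF=(1 − 1279/46388·(0.972000+0.966500+0.937600+0.890600))/(1+1279/46388) = 8721/10000 ≈ 0.872100
step 6 [3y] bond c/2=17/400: DF=(4229263/4000000 − 17/400·(0.972000+0.966500+0.937600+0.890600+0.872100))/(1+17/400) = 8251/10000 ≈ 0.825100

1 1/2 243/250
2 1 1933/2000
3 3/2 586/625
4 2 4453/5000
5 5/2 8721/10000
6 3 8251/10000
DF(0.5y) is solved at step 1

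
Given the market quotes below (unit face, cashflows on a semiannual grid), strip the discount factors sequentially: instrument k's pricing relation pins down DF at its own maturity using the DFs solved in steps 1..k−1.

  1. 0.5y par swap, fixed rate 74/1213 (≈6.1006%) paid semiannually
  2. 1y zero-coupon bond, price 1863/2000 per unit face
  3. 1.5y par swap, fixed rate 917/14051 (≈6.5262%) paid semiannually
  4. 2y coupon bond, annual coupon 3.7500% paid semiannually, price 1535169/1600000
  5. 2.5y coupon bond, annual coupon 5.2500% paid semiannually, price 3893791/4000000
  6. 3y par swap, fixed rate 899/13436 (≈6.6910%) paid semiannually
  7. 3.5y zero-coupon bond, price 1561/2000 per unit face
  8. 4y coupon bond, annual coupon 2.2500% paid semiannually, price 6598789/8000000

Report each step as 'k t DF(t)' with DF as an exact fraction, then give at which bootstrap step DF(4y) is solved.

step 1 [0.5y] swap r/2=37/1213: DF=(1 − 37/1213·(0))/(1+37/1213) = 1213/1250 ≈ 0.970400
step 2 [1y] zero: DF = P = 1863/2000 ≈ 0.931500
step 3 [1.5y] swap r/2=917/28102: DF=(1 − 917/28102·(0.970400+0.931500))/(1+917/28102) = 9083/10000 ≈ 0.908300
step 4 [2y] bond c/2=3/160: DF=(1535169/1600000 − 3/160·(0.970400+0.931500+0.908300))/(1+3/160) = 8901/10000 ≈ 0.890100
step 5 [2.5y] bond c/2=21/800: DF=(3893791/4000000 − 21/800·(0.970400+0.931500+0.908300+0.890100))/(1+21/800) = 8539/10000 ≈ 0.853900
step 6 [3y] swap r/2=899/26872: DF=(1 − 899/26872·(0.970400+0.931500+0.908300+0.890100+0.853900))/(1+899/26872) = 4101/5000 ≈ 0.820200
step 7 [3.5y] zero: DF = P = 1561/2000 ≈ 0.780500
step 8 [4y] bond c/2=9/800: DF=(6598789/8000000 − 9/800·(0.970400+0.931500+0.908300+0.890100+0.853900+0.820200+0.780500))/(1+9/800) = 467/625 ≈ 0.747200

1 1/2 1213/1250
2 1 1863/2000
3 3/2 9083/10000
4 2 8901/10000
5 5/2 8539/10000
6 3 4101/5000
7 7/2 1561/2000
8 4 467/625
DF(4y) is solved at step 8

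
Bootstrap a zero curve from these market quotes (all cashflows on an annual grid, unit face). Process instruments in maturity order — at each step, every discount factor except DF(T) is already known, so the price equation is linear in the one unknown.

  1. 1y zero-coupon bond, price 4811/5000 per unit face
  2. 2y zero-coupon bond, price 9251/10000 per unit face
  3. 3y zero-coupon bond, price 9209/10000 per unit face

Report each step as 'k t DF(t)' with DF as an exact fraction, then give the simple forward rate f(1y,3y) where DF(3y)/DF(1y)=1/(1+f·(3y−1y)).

step 1 [1y] zero: DF = P = 4811/5000 ≈ 0.962200
step 2 [2y] zero: DF = P = 9251/10000 ≈ 0.925100
step 3 [3y] zero: DF = P = 9209/10000 ≈ 0.920900

1 1 4811/5000
2 2 9251/10000
3 3 9209/10000
f(1y,3y) = ((4811/5000)/(9209/10000) − 1)/(2) = 413/18418 ≈ 2.2424%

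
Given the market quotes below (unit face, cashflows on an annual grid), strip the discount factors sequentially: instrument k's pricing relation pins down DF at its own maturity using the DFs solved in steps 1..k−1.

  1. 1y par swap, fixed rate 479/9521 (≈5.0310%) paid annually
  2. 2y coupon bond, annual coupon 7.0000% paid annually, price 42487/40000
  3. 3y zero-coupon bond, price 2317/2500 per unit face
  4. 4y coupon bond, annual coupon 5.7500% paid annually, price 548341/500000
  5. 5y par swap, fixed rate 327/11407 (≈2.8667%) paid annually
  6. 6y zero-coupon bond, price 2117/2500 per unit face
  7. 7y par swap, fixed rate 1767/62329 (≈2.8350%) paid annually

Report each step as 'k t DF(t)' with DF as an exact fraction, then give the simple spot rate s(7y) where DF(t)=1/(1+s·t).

1 1 9521/10000
2 2 1163/1250
3 3 2317/2500
4 4 8843/10000
5 5 2173/2500
6 6 2117/2500
7 7 8233/10000
s(7y) = (1/(8233/10000) − 1)/(7) = 1767/57631 ≈ 3.0661%

step 1 [1y] swap r/1=479/9521: DF=(1 − 479/9521·(0))/(1+479/9521) = 9521/10000 ≈ 0.952100
step 2 [2y] bond c/1=7/100: DF=(42487/40000 − 7/100·(0.952100))/(1+7/100) = 1163/1250 ≈ 0.930400
step 3 [3y] zero: DF = P = 2317/2500 ≈ 0.926800
step 4 [4y] bond c/1=23/400: DF=(548341/500000 − 23/400·(0.952100+0.930400+0.926800))/(1+23/400) = 8843/10000 ≈ 0.884300
step 5 [5y] swap r/1=327/11407: DF=(1 − 327/11407·(0.952100+0.930400+0.926800+0.884300))/(1+327/11407) = 2173/2500 ≈ 0.869200
step 6 [6y] zero: DF = P = 2117/2500 ≈ 0.846800
step 7 [7y] swap r/1=1767/62329: DF=(1 − 1767/62329·(0.952100+0.930400+0.926800+0.884300+0.869200+0.846800))/(1+1767/62329) = 8233/10000 ≈ 0.823300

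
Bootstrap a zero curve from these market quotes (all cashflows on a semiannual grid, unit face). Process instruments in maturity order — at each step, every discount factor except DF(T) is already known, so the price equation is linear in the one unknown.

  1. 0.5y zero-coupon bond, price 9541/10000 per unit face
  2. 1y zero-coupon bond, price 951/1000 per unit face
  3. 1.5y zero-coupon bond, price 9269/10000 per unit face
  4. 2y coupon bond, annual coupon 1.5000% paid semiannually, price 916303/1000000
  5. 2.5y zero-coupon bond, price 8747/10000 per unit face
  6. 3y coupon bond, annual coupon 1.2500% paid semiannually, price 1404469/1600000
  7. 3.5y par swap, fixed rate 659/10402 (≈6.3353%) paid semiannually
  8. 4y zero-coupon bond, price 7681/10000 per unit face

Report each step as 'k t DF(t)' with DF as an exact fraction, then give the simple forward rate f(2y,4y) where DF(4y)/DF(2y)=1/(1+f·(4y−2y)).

1 1/2 9541/10000
2 1 951/1000
3 3/2 9269/10000
4 2 2221/2500
5 5/2 8747/10000
6 3 4219/5000
7 7/2 8023/10000
8 4 7681/10000
f(2y,4y) = ((2221/2500)/(7681/10000) − 1)/(2) = 1203/15362 ≈ 7.8310%

step 1 [0.5y] zero: DF = P = 9541/10000 ≈ 0.954100
step 2 [1y] zero: DF = P = 951/1000 ≈ 0.951000
step 3 [1.5y] zero: DF = P = 9269/10000 ≈ 0.926900
step 4 [2y] bond c/2=3/400: DF=(916303/1000000 − 3/400·(0.954100+0.951000+0.926900))/(1+3/400) = 2221/2500 ≈ 0.888400
step 5 [2.5y] zero: DF = P = 8747/10000 ≈ 0.874700
step 6 [3y] bond c/2=1/160: DF=(1404469/1600000 − 1/160·(0.954100+0.951000+0.926900+0.888400+0.874700))/(1+1/160) = 4219/5000 ≈ 0.843800
step 7 [3.5y] swap r/2=659/20804: DF=(1 − 659/20804·(0.954100+0.951000+0.926900+0.888400+0.874700+0.843800))/(1+659/20804) = 8023/10000 ≈ 0.802300
step 8 [4y] zero: DF = P = 7681/10000 ≈ 0.768100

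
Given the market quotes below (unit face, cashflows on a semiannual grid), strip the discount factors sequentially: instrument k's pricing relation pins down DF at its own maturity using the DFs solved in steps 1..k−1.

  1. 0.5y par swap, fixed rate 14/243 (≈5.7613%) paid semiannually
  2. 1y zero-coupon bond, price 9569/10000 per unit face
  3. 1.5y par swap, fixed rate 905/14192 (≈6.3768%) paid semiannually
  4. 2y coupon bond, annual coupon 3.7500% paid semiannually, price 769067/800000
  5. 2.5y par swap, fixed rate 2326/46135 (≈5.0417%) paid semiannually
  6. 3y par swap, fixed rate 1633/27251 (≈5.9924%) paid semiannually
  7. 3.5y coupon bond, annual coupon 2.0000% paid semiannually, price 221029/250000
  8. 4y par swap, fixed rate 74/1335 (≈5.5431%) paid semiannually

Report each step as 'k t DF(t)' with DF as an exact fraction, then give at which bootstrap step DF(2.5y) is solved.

1 1/2 243/250
2 1 9569/10000
3 3/2 1819/2000
4 2 4457/5000
5 5/2 8837/10000
6 3 8367/10000
7 7/2 4107/5000
8 4 8039/10000
DF(2.5y) is solved at step 5

step 1 [0.5y] swap r/2=7/243: DF=(1 − 7/243·(0))/(1+7/243) = 243/250 ≈ 0.972000
step 2 [1y] zero: DF = P = 9569/10000 ≈ 0.956900
step 3 [1.5y] swap r/2=905/28384: DF=(1 − 905/28384·(0.972000+0.956900))/(1+905/28384) = 1819/2000 ≈ 0.909500
step 4 [2y] bond c/2=3/160: DF=(769067/800000 − 3/160·(0.972000+0.956900+0.909500))/(1+3/160) = 4457/5000 ≈ 0.891400
step 5 [2.5y] swap r/2=1163/46135: DF=(1 − 1163/46135·(0.972000+0.956900+0.909500+0.891400))/(1+1163/46135) = 8837/10000 ≈ 0.883700
step 6 [3y] swap r/2=1633/54502: DF=(1 − 1633/54502·(0.972000+0.956900+0.909500+0.891400+0.883700))/(1+1633/54502) = 8367/10000 ≈ 0.836700
step 7 [3.5y] bond c/2=1/100: DF=(221029/250000 − 1/100·(0.972000+0.956900+0.909500+0.891400+0.883700+0.836700))/(1+1/100) = 4107/5000 ≈ 0.821400
step 8 [4y] swap r/2=37/1335: DF=(1 − 37/1335·(0.972000+0.956900+0.909500+0.891400+0.883700+0.836700+0.821400))/(1+37/1335) = 8039/10000 ≈ 0.803900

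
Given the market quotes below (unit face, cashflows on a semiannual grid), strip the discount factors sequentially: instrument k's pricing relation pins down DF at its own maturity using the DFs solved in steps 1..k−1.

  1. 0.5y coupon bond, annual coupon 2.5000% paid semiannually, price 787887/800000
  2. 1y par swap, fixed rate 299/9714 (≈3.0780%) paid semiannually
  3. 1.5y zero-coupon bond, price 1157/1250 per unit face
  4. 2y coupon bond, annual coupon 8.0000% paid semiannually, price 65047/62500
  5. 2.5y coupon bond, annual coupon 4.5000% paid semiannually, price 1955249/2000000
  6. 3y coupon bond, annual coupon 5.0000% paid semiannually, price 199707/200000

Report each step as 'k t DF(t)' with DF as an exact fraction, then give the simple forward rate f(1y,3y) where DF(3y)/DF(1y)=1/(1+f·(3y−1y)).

step 1 [0.5y] bond c/2=1/80: DF=(787887/800000 − 1/80·(0))/(1+1/80) = 9727/10000 ≈ 0.972700
step 2 [1y] swap r/2=299/19428: DF=(1 − 299/19428·(0.972700))/(1+299/19428) = 9701/10000 ≈ 0.970100
step 3 [1.5y] zero: DF = P = 1157/1250 ≈ 0.925600
step 4 [2y] bond c/2=1/25: DF=(65047/62500 − 1/25·(0.972700+0.970100+0.925600))/(1+1/25) = 1113/1250 ≈ 0.890400
step 5 [2.5y] bond c/2=9/400: DF=(1955249/2000000 − 9/400·(0.972700+0.970100+0.925600+0.890400))/(1+9/400) = 4367/5000 ≈ 0.873400
step 6 [3y] bond c/2=1/40: DF=(199707/200000 − 1/40·(0.972700+0.970100+0.925600+0.890400+0.873400))/(1+1/40) = 2153/2500 ≈ 0.861200

1 1/2 9727/10000
2 1 9701/10000
3 3/2 1157/1250
4 2 1113/1250
5 5/2 4367/5000
6 3 2153/2500
f(1y,3y) = ((9701/10000)/(2153/2500) − 1)/(2) = 1089/17224 ≈ 6.3226%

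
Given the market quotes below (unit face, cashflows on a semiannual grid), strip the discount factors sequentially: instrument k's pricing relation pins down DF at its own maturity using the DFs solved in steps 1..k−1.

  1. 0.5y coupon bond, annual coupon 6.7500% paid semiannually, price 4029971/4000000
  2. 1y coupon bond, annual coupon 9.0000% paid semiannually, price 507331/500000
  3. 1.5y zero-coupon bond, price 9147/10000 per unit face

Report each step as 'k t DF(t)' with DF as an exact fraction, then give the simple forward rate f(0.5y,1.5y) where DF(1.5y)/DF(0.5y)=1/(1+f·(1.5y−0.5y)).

step 1 [0.5y] bond c/2=27/800: DF=(4029971/4000000 − 27/800·(0))/(1+27/800) = 4873/5000 ≈ 0.974600
step 2 [1y] bond c/2=9/200: DF=(507331/500000 − 9/200·(0.974600))/(1+9/200) = 929/1000 ≈ 0.929000
step 3 [1.5y] zero: DF = P = 9147/10000 ≈ 0.914700

1 1/2 4873/5000
2 1 929/1000
3 3/2 9147/10000
f(0.5y,1.5y) = ((4873/5000)/(9147/10000) − 1)/(1) = 599/9147 ≈ 6.5486%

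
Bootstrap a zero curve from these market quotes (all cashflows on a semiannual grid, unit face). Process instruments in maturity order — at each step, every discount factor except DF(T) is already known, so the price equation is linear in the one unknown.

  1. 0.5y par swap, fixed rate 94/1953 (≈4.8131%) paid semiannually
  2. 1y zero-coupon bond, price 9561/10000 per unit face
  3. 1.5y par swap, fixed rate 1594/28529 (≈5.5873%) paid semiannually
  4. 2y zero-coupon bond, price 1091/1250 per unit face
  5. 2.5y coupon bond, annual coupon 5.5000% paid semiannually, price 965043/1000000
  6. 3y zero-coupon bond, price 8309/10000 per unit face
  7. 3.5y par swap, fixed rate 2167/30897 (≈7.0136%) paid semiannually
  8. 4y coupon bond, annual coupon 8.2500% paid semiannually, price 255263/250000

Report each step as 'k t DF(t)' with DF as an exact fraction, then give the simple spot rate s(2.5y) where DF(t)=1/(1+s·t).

1 1/2 1953/2000
2 1 9561/10000
3 3/2 9203/10000
4 2 1091/1250
5 5/2 1679/2000
6 3 8309/10000
7 7/2 7833/10000
8 4 3679/5000
s(2.5y) = (1/(1679/2000) − 1)/(5/2) = 642/8395 ≈ 7.6474%

step 1 [0.5y] swap r/2=47/1953: DF=(1 − 47/1953·(0))/(1+47/1953) = 1953/2000 ≈ 0.976500
step 2 [1y] zero: DF = P = 9561/10000 ≈ 0.956100
step 3 [1.5y] swap r/2=797/28529: DF=(1 − 797/28529·(0.976500+0.956100))/(1+797/28529) = 9203/10000 ≈ 0.920300
step 4 [2y] zero: DF = P = 1091/1250 ≈ 0.872800
step 5 [2.5y] bond c/2=11/400: DF=(965043/1000000 − 11/400·(0.976500+0.956100+0.920300+0.872800))/(1+11/400) = 1679/2000 ≈ 0.839500
step 6 [3y] zero: DF = P = 8309/10000 ≈ 0.830900
step 7 [3.5y] swap r/2=2167/61794: DF=(1 − 2167/61794·(0.976500+0.956100+0.920300+0.872800+0.839500+0.830900))/(1+2167/61794) = 7833/10000 ≈ 0.783300
step 8 [4y] bond c/2=33/800: DF=(255263/250000 − 33/800·(0.976500+0.956100+0.920300+0.872800+0.839500+0.830900+0.783300))/(1+33/800) = 3679/5000 ≈ 0.735800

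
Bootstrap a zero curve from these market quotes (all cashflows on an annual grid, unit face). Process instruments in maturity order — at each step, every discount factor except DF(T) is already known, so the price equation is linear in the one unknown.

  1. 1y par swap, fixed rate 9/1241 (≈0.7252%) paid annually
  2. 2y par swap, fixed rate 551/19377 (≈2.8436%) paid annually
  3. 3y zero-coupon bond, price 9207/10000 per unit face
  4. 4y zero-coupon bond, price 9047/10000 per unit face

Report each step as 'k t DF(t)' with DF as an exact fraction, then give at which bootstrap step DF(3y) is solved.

1 1 1241/1250
2 2 9449/10000
3 3 9207/10000
4 4 9047/10000
DF(3y) is solved at step 3

step 1 [1y] swap r/1=9/1241: DF=(1 − 9/1241·(0))/(1+9/1241) = 1241/1250 ≈ 0.992800
step 2 [2y] swap r/1=551/19377: DF=(1 − 551/19377·(0.992800))/(1+551/19377) = 9449/10000 ≈ 0.944900
step 3 [3y] zero: DF = P = 9207/10000 ≈ 0.920700
step 4 [4y] zero: DF = P = 9047/10000 ≈ 0.904700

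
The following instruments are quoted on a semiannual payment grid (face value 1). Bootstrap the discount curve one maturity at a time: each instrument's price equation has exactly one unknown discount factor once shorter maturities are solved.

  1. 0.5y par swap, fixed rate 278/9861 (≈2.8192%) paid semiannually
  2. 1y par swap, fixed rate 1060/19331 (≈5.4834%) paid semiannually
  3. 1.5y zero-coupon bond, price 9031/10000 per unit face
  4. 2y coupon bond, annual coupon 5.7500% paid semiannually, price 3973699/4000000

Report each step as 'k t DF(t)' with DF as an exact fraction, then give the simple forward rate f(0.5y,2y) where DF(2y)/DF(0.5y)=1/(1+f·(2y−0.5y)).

1 1/2 9861/10000
2 1 947/1000
3 3/2 9031/10000
4 2 554/625
f(0.5y,2y) = ((9861/10000)/(554/625) − 1)/(3/2) = 997/13296 ≈ 7.4985%

step 1 [0.5y] swap r/2=139/9861: DF=(1 − 139/9861·(0))/(1+139/9861) = 9861/10000 ≈ 0.986100
step 2 [1y] swap r/2=530/19331: DF=(1 − 530/19331·(0.986100))/(1+530/19331) = 947/1000 ≈ 0.947000
step 3 [1.5y] zero: DF = P = 9031/10000 ≈ 0.903100
step 4 [2y] bond c/2=23/800: DF=(3973699/4000000 − 23/800·(0.986100+0.947000+0.903100))/(1+23/800) = 554/625 ≈ 0.886400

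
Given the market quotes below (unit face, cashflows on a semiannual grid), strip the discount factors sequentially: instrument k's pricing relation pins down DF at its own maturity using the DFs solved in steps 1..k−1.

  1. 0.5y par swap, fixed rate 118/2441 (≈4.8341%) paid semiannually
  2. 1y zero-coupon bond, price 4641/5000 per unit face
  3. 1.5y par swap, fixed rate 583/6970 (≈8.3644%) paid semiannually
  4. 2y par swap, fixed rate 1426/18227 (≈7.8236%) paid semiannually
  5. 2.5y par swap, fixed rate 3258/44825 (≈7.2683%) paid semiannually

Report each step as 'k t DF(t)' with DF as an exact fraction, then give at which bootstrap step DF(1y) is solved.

1 1/2 2441/2500
2 1 4641/5000
3 3/2 4417/5000
4 2 4287/5000
5 5/2 8371/10000
DF(1y) is solved at step 2

step 1 [0.5y] swap r/2=59/2441: DF=(1 − 59/2441·(0))/(1+59/2441) = 2441/2500 ≈ 0.976400
step 2 [1y] zero: DF = P = 4641/5000 ≈ 0.928200
step 3 [1.5y] swap r/2=583/13940: DF=(1 − 583/13940·(0.976400+0.928200))/(1+583/13940) = 4417/5000 ≈ 0.883400
step 4 [2y] swap r/2=713/18227: DF=(1 − 713/18227·(0.976400+0.928200+0.883400))/(1+713/18227) = 4287/5000 ≈ 0.857400
step 5 [2.5y] swap r/2=1629/44825: DF=(1 − 1629/44825·(0.976400+0.928200+0.883400+0.857400))/(1+1629/44825) = 8371/10000 ≈ 0.837100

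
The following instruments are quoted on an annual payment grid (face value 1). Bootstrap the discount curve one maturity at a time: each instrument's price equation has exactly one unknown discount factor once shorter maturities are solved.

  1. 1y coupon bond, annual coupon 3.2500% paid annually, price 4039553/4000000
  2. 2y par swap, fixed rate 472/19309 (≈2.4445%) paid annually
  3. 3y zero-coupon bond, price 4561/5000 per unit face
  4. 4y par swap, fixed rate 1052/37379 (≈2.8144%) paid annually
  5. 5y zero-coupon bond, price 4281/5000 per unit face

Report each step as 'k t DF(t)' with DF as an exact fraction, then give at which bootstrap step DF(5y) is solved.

1 1 9781/10000
2 2 1191/1250
3 3 4561/5000
4 4 2237/2500
5 5 4281/5000
DF(5y) is solved at step 5

step 1 [1y] bond c/1=13/400: DF=(4039553/4000000 − 13/400·(0))/(1+13/400) = 9781/10000 ≈ 0.978100
step 2 [2y] swap r/1=472/19309: DF=(1 − 472/19309·(0.978100))/(1+472/19309) = 1191/1250 ≈ 0.952800
step 3 [3y] zero: DF = P = 4561/5000 ≈ 0.912200
step 4 [4y] swap r/1=1052/37379: DF=(1 − 1052/37379·(0.978100+0.952800+0.912200))/(1+1052/37379) = 2237/2500 ≈ 0.894800
step 5 [5y] zero: DF = P = 4281/5000 ≈ 0.856200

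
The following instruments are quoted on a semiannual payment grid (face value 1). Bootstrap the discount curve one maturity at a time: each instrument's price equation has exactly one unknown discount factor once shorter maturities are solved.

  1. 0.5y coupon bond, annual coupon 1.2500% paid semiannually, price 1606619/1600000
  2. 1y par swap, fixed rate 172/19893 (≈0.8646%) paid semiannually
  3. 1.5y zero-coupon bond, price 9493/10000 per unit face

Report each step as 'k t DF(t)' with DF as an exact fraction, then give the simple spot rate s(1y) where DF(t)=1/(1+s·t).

step 1 [0.5y] bond c/2=1/160: DF=(1606619/1600000 − 1/160·(0))/(1+1/160) = 9979/10000 ≈ 0.997900
step 2 [1y] swap r/2=86/19893: DF=(1 − 86/19893·(0.997900))/(1+86/19893) = 4957/5000 ≈ 0.991400
step 3 [1.5y] zero: DF = P = 9493/10000 ≈ 0.949300

1 1/2 9979/10000
2 1 4957/5000
3 3/2 9493/10000
s(1y) = (1/(4957/5000) − 1)/(1) = 43/4957 ≈ 0.8675%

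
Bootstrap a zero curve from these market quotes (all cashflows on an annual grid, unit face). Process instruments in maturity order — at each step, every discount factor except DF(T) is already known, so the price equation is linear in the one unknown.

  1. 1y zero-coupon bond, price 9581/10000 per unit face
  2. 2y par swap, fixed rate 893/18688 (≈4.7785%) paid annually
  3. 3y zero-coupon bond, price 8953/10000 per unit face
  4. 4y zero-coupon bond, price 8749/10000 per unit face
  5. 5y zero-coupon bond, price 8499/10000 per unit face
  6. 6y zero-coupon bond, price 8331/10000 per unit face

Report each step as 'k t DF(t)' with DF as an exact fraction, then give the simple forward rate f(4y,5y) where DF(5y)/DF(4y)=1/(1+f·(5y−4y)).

step 1 [1y] zero: DF = P = 9581/10000 ≈ 0.958100
step 2 [2y] swap r/1=893/18688: DF=(1 − 893/18688·(0.958100))/(1+893/18688) = 9107/10000 ≈ 0.910700
step 3 [3y] zero: DF = P = 8953/10000 ≈ 0.895300
step 4 [4y] zero: DF = P = 8749/10000 ≈ 0.874900
step 5 [5y] zero: DF = P = 8499/10000 ≈ 0.849900
step 6 [6y] zero: DF = P = 8331/10000 ≈ 0.833100

1 1 9581/10000
2 2 9107/10000
3 3 8953/10000
4 4 8749/10000
5 5 8499/10000
6 6 8331/10000
f(4y,5y) = ((8749/10000)/(8499/10000) − 1)/(1) = 250/8499 ≈ 2.9415%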